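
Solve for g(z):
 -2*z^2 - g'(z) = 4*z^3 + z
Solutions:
 g(z) = C1 - z^4 - 2*z^3/3 - z^2/2


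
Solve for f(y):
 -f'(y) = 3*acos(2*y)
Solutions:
 f(y) = C1 - 3*y*acos(2*y) + 3*sqrt(1 - 4*y^2)/2


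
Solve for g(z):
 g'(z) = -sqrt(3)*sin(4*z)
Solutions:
 g(z) = C1 + sqrt(3)*cos(4*z)/4


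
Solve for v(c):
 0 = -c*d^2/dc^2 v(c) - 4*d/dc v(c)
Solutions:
 v(c) = C1 + C2/c^3


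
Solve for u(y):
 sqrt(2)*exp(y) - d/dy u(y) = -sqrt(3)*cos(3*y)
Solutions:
 u(y) = C1 + sqrt(2)*exp(y) + sqrt(3)*sin(3*y)/3


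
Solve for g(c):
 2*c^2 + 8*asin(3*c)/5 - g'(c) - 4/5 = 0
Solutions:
 g(c) = C1 + 2*c^3/3 + 8*c*asin(3*c)/5 - 4*c/5 + 8*sqrt(1 - 9*c^2)/15


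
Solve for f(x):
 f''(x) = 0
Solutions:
 f(x) = C1 + C2*x


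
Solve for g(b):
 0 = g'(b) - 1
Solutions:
 g(b) = C1 + b


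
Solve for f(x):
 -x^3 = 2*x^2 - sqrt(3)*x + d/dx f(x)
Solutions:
 f(x) = C1 - x^4/4 - 2*x^3/3 + sqrt(3)*x^2/2


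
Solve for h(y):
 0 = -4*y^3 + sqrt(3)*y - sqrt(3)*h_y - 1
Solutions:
 h(y) = C1 - sqrt(3)*y^4/3 + y^2/2 - sqrt(3)*y/3


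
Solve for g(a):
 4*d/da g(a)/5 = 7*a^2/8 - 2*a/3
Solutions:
 g(a) = C1 + 35*a^3/96 - 5*a^2/12


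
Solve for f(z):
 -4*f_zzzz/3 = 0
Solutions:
 f(z) = C1 + C2*z + C3*z^2 + C4*z^3


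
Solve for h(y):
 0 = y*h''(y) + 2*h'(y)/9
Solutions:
 h(y) = C1 + C2*y^(7/9)


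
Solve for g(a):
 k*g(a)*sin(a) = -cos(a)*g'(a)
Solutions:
 g(a) = C1*exp(k*log(cos(a)))


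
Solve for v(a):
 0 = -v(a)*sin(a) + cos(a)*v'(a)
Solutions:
 v(a) = C1/cos(a)


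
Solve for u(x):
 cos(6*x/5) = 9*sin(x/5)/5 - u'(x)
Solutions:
 u(x) = C1 - 5*sin(6*x/5)/6 - 9*cos(x/5)


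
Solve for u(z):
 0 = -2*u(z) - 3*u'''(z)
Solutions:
 u(z) = C3*exp(-2^(1/3)*3^(2/3)*z/3) + (C1*sin(2^(1/3)*3^(1/6)*z/2) + C2*cos(2^(1/3)*3^(1/6)*z/2))*exp(2^(1/3)*3^(2/3)*z/6)


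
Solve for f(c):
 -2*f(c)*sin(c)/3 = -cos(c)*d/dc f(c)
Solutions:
 f(c) = C1/cos(c)^(2/3)


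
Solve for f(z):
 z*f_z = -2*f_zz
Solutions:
 f(z) = C1 + C2*erf(z/2)


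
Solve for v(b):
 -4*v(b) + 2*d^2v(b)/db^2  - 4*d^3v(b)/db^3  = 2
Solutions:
 v(b) = C1*exp(b*((6*sqrt(318) + 107)^(-1/3) + 2 + (6*sqrt(318) + 107)^(1/3))/12)*sin(sqrt(3)*b*(-(6*sqrt(318) + 107)^(1/3) + (6*sqrt(318) + 107)^(-1/3))/12) + C2*exp(b*((6*sqrt(318) + 107)^(-1/3) + 2 + (6*sqrt(318) + 107)^(1/3))/12)*cos(sqrt(3)*b*(-(6*sqrt(318) + 107)^(1/3) + (6*sqrt(318) + 107)^(-1/3))/12) + C3*exp(b*(-(6*sqrt(318) + 107)^(1/3) - 1/(6*sqrt(318) + 107)^(1/3) + 1)/6) - 1/2


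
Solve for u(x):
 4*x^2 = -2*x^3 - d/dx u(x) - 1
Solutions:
 u(x) = C1 - x^4/2 - 4*x^3/3 - x


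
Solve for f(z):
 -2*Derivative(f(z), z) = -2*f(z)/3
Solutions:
 f(z) = C1*exp(z/3)


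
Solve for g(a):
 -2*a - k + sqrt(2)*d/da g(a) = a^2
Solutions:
 g(a) = C1 + sqrt(2)*a^3/6 + sqrt(2)*a^2/2 + sqrt(2)*a*k/2


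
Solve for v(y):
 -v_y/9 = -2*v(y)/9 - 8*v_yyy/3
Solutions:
 v(y) = C1*exp(2^(1/3)*y*(2^(1/3)/(sqrt(1294) + 36)^(1/3) + (sqrt(1294) + 36)^(1/3))/24)*sin(2^(1/3)*sqrt(3)*y*(-(sqrt(1294) + 36)^(1/3) + 2^(1/3)/(sqrt(1294) + 36)^(1/3))/24) + C2*exp(2^(1/3)*y*(2^(1/3)/(sqrt(1294) + 36)^(1/3) + (sqrt(1294) + 36)^(1/3))/24)*cos(2^(1/3)*sqrt(3)*y*(-(sqrt(1294) + 36)^(1/3) + 2^(1/3)/(sqrt(1294) + 36)^(1/3))/24) + C3*exp(-2^(1/3)*y*(2^(1/3)/(sqrt(1294) + 36)^(1/3) + (sqrt(1294) + 36)^(1/3))/12)


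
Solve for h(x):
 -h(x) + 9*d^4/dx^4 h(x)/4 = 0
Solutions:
 h(x) = C1*exp(-sqrt(6)*x/3) + C2*exp(sqrt(6)*x/3) + C3*sin(sqrt(6)*x/3) + C4*cos(sqrt(6)*x/3)


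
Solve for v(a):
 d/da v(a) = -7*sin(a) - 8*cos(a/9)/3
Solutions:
 v(a) = C1 - 24*sin(a/9) + 7*cos(a)


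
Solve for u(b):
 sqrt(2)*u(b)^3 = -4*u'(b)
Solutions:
 u(b) = -sqrt(2)*sqrt(-1/(C1 - sqrt(2)*b))
 u(b) = sqrt(2)*sqrt(-1/(C1 - sqrt(2)*b))


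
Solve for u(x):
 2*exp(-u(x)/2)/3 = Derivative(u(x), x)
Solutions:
 u(x) = 2*log(C1 + x/3)


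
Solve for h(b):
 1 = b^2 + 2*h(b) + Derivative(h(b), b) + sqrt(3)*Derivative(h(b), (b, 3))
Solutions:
 h(b) = C1*exp(b*(-3^(1/3)/(9 + sqrt(sqrt(3) + 81))^(1/3) + 3^(1/6)*(9 + sqrt(sqrt(3) + 81))^(1/3))/6)*sin(b*(3^(5/6)/(9 + sqrt(sqrt(3) + 81))^(1/3) + 3^(2/3)*(9 + sqrt(sqrt(3) + 81))^(1/3))/6) + C2*exp(b*(-3^(1/3)/(9 + sqrt(sqrt(3) + 81))^(1/3) + 3^(1/6)*(9 + sqrt(sqrt(3) + 81))^(1/3))/6)*cos(b*(3^(5/6)/(9 + sqrt(sqrt(3) + 81))^(1/3) + 3^(2/3)*(9 + sqrt(sqrt(3) + 81))^(1/3))/6) + C3*exp(-b*(-3^(1/3)/(9 + sqrt(sqrt(3) + 81))^(1/3) + 3^(1/6)*(9 + sqrt(sqrt(3) + 81))^(1/3))/3) - b^2/2 + b/2 + 1/4


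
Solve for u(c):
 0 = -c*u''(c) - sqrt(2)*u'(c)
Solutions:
 u(c) = C1 + C2*c^(1 - sqrt(2))


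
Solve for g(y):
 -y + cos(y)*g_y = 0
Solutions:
 g(y) = C1 + Integral(y/cos(y), y)


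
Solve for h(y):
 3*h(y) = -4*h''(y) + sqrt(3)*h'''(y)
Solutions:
 h(y) = C1*exp(y*(-12^(1/3)*(27*sqrt(499) + 371*sqrt(3))^(1/3) - 32*18^(1/3)/(27*sqrt(499) + 371*sqrt(3))^(1/3) + 16*sqrt(3))/36)*sin(2^(1/3)*3^(1/6)*y*(-2^(1/3)*3^(2/3)*(27*sqrt(499) + 371*sqrt(3))^(1/3) + 96/(27*sqrt(499) + 371*sqrt(3))^(1/3))/36) + C2*exp(y*(-12^(1/3)*(27*sqrt(499) + 371*sqrt(3))^(1/3) - 32*18^(1/3)/(27*sqrt(499) + 371*sqrt(3))^(1/3) + 16*sqrt(3))/36)*cos(2^(1/3)*3^(1/6)*y*(-2^(1/3)*3^(2/3)*(27*sqrt(499) + 371*sqrt(3))^(1/3) + 96/(27*sqrt(499) + 371*sqrt(3))^(1/3))/36) + C3*exp(y*(32*18^(1/3)/(27*sqrt(499) + 371*sqrt(3))^(1/3) + 8*sqrt(3) + 12^(1/3)*(27*sqrt(499) + 371*sqrt(3))^(1/3))/18)


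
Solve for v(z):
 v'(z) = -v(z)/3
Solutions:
 v(z) = C1*exp(-z/3)


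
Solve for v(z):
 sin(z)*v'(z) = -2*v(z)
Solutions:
 v(z) = C1*(cos(z) + 1)/(cos(z) - 1)


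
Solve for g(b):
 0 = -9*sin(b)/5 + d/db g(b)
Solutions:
 g(b) = C1 - 9*cos(b)/5


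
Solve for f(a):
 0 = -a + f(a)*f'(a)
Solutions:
 f(a) = -sqrt(C1 + a^2)
 f(a) = sqrt(C1 + a^2)


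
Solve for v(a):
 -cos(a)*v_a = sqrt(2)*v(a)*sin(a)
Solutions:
 v(a) = C1*cos(a)^(sqrt(2))


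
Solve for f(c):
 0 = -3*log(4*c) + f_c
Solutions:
 f(c) = C1 + 3*c*log(c) - 3*c + c*log(64)


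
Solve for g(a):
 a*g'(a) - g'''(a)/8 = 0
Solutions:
 g(a) = C1 + Integral(C2*airyai(2*a) + C3*airybi(2*a), a)


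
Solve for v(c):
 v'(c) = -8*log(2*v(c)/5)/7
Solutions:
 7*Integral(1/(log(_y) - log(5) + log(2)), (_y, v(c)))/8 = C1 - c


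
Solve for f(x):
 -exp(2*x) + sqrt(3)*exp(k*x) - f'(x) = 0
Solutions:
 f(x) = C1 - exp(2*x)/2 + sqrt(3)*exp(k*x)/k


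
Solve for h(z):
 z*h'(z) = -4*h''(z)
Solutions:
 h(z) = C1 + C2*erf(sqrt(2)*z/4)


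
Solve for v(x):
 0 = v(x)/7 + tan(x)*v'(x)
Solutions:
 v(x) = C1/sin(x)^(1/7)


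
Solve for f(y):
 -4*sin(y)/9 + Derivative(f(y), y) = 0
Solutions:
 f(y) = C1 - 4*cos(y)/9


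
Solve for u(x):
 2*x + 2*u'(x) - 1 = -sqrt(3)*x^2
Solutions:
 u(x) = C1 - sqrt(3)*x^3/6 - x^2/2 + x/2


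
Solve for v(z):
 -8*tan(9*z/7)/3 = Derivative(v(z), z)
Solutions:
 v(z) = C1 + 56*log(cos(9*z/7))/27


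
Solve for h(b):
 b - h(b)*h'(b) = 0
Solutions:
 h(b) = -sqrt(C1 + b^2)
 h(b) = sqrt(C1 + b^2)


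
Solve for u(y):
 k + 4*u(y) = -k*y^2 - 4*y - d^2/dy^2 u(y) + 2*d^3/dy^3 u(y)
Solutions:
 u(y) = C1*exp(y*(-(12*sqrt(327) + 217)^(1/3) - 1/(12*sqrt(327) + 217)^(1/3) + 2)/12)*sin(sqrt(3)*y*(-(12*sqrt(327) + 217)^(1/3) + (12*sqrt(327) + 217)^(-1/3))/12) + C2*exp(y*(-(12*sqrt(327) + 217)^(1/3) - 1/(12*sqrt(327) + 217)^(1/3) + 2)/12)*cos(sqrt(3)*y*(-(12*sqrt(327) + 217)^(1/3) + (12*sqrt(327) + 217)^(-1/3))/12) + C3*exp(y*((12*sqrt(327) + 217)^(-1/3) + 1 + (12*sqrt(327) + 217)^(1/3))/6) - k*y^2/4 - k/8 - y


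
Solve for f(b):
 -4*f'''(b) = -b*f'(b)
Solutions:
 f(b) = C1 + Integral(C2*airyai(2^(1/3)*b/2) + C3*airybi(2^(1/3)*b/2), b)


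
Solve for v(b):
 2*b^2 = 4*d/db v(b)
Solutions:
 v(b) = C1 + b^3/6


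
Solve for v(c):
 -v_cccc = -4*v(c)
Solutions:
 v(c) = C1*exp(-sqrt(2)*c) + C2*exp(sqrt(2)*c) + C3*sin(sqrt(2)*c) + C4*cos(sqrt(2)*c)


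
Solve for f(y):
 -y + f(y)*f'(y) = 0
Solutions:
 f(y) = -sqrt(C1 + y^2)
 f(y) = sqrt(C1 + y^2)


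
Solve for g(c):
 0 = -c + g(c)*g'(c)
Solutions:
 g(c) = -sqrt(C1 + c^2)
 g(c) = sqrt(C1 + c^2)


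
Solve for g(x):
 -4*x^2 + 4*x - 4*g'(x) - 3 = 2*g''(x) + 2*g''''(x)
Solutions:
 g(x) = C1 + C4*exp(-x) - x^3/3 + x^2 - 7*x/4 + (C2*sin(sqrt(7)*x/2) + C3*cos(sqrt(7)*x/2))*exp(x/2)


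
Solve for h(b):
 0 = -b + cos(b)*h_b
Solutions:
 h(b) = C1 + Integral(b/cos(b), b)


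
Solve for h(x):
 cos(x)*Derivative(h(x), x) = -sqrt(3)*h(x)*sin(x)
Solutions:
 h(x) = C1*cos(x)^(sqrt(3))


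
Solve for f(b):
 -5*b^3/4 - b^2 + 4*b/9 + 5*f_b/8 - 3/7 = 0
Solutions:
 f(b) = C1 + b^4/2 + 8*b^3/15 - 16*b^2/45 + 24*b/35


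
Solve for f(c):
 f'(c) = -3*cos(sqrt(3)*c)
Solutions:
 f(c) = C1 - sqrt(3)*sin(sqrt(3)*c)


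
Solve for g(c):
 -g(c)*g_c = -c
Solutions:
 g(c) = -sqrt(C1 + c^2)
 g(c) = sqrt(C1 + c^2)


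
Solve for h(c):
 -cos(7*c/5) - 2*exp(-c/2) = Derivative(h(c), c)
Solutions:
 h(c) = C1 - 5*sin(7*c/5)/7 + 4*exp(-c/2)


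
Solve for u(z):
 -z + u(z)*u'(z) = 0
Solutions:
 u(z) = -sqrt(C1 + z^2)
 u(z) = sqrt(C1 + z^2)


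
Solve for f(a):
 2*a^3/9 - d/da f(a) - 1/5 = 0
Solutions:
 f(a) = C1 + a^4/18 - a/5


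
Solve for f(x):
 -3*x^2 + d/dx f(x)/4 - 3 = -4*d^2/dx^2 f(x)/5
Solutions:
 f(x) = C1 + C2*exp(-5*x/16) + 4*x^3 - 192*x^2/5 + 6444*x/25


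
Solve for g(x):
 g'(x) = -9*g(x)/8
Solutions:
 g(x) = C1*exp(-9*x/8)


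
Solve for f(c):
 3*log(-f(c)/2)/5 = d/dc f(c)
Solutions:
 -5*Integral(1/(log(-_y) - log(2)), (_y, f(c)))/3 = C1 - c


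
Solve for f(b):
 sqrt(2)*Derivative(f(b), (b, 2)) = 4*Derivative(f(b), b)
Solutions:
 f(b) = C1 + C2*exp(2*sqrt(2)*b)


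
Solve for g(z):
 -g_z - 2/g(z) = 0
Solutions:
 g(z) = -sqrt(C1 - 4*z)
 g(z) = sqrt(C1 - 4*z)


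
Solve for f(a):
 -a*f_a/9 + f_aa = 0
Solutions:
 f(a) = C1 + C2*erfi(sqrt(2)*a/6)


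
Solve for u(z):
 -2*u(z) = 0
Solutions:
 u(z) = 0


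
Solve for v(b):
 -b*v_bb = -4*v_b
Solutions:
 v(b) = C1 + C2*b^5


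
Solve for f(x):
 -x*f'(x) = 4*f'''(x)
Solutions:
 f(x) = C1 + Integral(C2*airyai(-2^(1/3)*x/2) + C3*airybi(-2^(1/3)*x/2), x)


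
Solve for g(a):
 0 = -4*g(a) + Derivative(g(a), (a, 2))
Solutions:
 g(a) = C1*exp(-2*a) + C2*exp(2*a)


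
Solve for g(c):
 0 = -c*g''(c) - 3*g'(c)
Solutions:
 g(c) = C1 + C2/c^2


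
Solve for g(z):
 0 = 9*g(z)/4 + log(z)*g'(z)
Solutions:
 g(z) = C1*exp(-9*li(z)/4)


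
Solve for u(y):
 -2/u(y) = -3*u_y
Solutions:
 u(y) = -sqrt(C1 + 12*y)/3
 u(y) = sqrt(C1 + 12*y)/3


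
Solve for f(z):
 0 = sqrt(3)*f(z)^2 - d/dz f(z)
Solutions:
 f(z) = -1/(C1 + sqrt(3)*z)


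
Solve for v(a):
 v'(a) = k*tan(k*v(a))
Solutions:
 v(a) = Piecewise((-asin(exp(C1*k + a*k^2))/k + pi/k, Ne(k, 0)), (nan, True))
 v(a) = Piecewise((asin(exp(C1*k + a*k^2))/k, Ne(k, 0)), (nan, True))


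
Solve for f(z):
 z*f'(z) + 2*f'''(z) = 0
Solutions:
 f(z) = C1 + Integral(C2*airyai(-2^(2/3)*z/2) + C3*airybi(-2^(2/3)*z/2), z)


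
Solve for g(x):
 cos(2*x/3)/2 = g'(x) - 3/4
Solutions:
 g(x) = C1 + 3*x/4 + 3*sin(2*x/3)/4


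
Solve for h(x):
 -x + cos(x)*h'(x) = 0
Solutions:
 h(x) = C1 + Integral(x/cos(x), x)


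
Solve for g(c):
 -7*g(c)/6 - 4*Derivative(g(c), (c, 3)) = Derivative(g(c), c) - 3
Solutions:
 g(c) = C1*exp(6^(1/3)*c*(-2*3^(1/3)/(21 + sqrt(453))^(1/3) + 2^(1/3)*(21 + sqrt(453))^(1/3))/24)*sin(2^(1/3)*3^(1/6)*c*(6/(21 + sqrt(453))^(1/3) + 2^(1/3)*3^(2/3)*(21 + sqrt(453))^(1/3))/24) + C2*exp(6^(1/3)*c*(-2*3^(1/3)/(21 + sqrt(453))^(1/3) + 2^(1/3)*(21 + sqrt(453))^(1/3))/24)*cos(2^(1/3)*3^(1/6)*c*(6/(21 + sqrt(453))^(1/3) + 2^(1/3)*3^(2/3)*(21 + sqrt(453))^(1/3))/24) + C3*exp(-6^(1/3)*c*(-2*3^(1/3)/(21 + sqrt(453))^(1/3) + 2^(1/3)*(21 + sqrt(453))^(1/3))/12) + 18/7


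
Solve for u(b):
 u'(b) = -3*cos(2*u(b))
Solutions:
 u(b) = -asin((C1 + exp(12*b))/(C1 - exp(12*b)))/2 + pi/2
 u(b) = asin((C1 + exp(12*b))/(C1 - exp(12*b)))/2


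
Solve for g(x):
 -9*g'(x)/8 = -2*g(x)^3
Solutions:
 g(x) = -3*sqrt(2)*sqrt(-1/(C1 + 16*x))/2
 g(x) = 3*sqrt(2)*sqrt(-1/(C1 + 16*x))/2


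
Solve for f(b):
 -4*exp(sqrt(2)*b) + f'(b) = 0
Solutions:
 f(b) = C1 + 2*sqrt(2)*exp(sqrt(2)*b)


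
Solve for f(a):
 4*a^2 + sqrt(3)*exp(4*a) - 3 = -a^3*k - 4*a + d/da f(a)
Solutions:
 f(a) = C1 + a^4*k/4 + 4*a^3/3 + 2*a^2 - 3*a + sqrt(3)*exp(4*a)/4


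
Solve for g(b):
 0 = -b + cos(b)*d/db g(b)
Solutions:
 g(b) = C1 + Integral(b/cos(b), b)


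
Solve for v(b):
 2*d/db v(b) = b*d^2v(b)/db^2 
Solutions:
 v(b) = C1 + C2*b^3


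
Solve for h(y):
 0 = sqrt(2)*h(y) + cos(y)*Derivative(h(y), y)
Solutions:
 h(y) = C1*(sin(y) - 1)^(sqrt(2)/2)/(sin(y) + 1)^(sqrt(2)/2)


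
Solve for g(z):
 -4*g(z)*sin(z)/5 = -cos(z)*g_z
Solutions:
 g(z) = C1/cos(z)^(4/5)


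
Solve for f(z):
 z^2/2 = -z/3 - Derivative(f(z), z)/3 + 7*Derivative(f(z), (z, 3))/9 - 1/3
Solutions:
 f(z) = C1 + C2*exp(-sqrt(21)*z/7) + C3*exp(sqrt(21)*z/7) - z^3/2 - z^2/2 - 8*z


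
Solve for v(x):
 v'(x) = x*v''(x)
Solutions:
 v(x) = C1 + C2*x^2


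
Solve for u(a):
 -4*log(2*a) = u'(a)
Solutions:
 u(a) = C1 - 4*a*log(a) - a*log(16) + 4*a


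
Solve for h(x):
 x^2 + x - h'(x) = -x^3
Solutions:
 h(x) = C1 + x^4/4 + x^3/3 + x^2/2


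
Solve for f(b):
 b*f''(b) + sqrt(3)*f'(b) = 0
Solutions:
 f(b) = C1 + C2*b^(1 - sqrt(3))


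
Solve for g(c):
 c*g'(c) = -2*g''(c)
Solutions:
 g(c) = C1 + C2*erf(c/2)


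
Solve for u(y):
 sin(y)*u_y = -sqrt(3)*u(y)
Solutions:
 u(y) = C1*(cos(y) + 1)^(sqrt(3)/2)/(cos(y) - 1)^(sqrt(3)/2)


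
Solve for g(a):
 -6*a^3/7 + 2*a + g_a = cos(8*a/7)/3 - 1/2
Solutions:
 g(a) = C1 + 3*a^4/14 - a^2 - a/2 + 7*sin(8*a/7)/24


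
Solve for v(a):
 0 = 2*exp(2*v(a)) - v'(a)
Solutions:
 v(a) = log(-sqrt(-1/(C1 + 2*a))) - log(2)/2
 v(a) = log(-1/(C1 + 2*a))/2 - log(2)/2


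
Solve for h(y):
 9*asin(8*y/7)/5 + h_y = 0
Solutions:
 h(y) = C1 - 9*y*asin(8*y/7)/5 - 9*sqrt(49 - 64*y^2)/40


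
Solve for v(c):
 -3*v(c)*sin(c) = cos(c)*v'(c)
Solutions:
 v(c) = C1*cos(c)^3


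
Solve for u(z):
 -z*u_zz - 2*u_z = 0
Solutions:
 u(z) = C1 + C2/z


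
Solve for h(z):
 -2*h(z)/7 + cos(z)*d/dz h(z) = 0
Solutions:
 h(z) = C1*(sin(z) + 1)^(1/7)/(sin(z) - 1)^(1/7)


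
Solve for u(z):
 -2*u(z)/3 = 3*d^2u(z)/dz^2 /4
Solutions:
 u(z) = C1*sin(2*sqrt(2)*z/3) + C2*cos(2*sqrt(2)*z/3)


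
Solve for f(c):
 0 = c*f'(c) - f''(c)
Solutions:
 f(c) = C1 + C2*erfi(sqrt(2)*c/2)


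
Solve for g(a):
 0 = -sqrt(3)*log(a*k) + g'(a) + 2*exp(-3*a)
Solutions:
 g(a) = C1 + sqrt(3)*a*log(a*k) - sqrt(3)*a + 2*exp(-3*a)/3


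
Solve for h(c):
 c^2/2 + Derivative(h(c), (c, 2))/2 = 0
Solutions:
 h(c) = C1 + C2*c - c^4/12


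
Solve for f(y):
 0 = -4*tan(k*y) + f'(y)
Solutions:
 f(y) = C1 + 4*Piecewise((-log(cos(k*y))/k, Ne(k, 0)), (0, True))


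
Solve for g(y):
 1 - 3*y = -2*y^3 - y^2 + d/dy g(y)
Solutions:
 g(y) = C1 + y^4/2 + y^3/3 - 3*y^2/2 + y


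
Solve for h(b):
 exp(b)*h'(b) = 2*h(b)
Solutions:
 h(b) = C1*exp(-2*exp(-b))


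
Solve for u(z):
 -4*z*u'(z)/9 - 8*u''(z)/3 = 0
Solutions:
 u(z) = C1 + C2*erf(sqrt(3)*z/6)


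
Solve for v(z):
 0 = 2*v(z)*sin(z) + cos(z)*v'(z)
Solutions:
 v(z) = C1*cos(z)^2


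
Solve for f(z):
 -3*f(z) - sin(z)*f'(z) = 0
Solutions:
 f(z) = C1*(cos(z) + 1)^(3/2)/(cos(z) - 1)^(3/2)


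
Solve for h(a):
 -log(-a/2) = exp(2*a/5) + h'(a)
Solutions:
 h(a) = C1 - a*log(-a) + a*(log(2) + 1) - 5*exp(2*a/5)/2


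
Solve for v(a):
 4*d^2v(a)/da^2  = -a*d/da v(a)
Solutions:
 v(a) = C1 + C2*erf(sqrt(2)*a/4)


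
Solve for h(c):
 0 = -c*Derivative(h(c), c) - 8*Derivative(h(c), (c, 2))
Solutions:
 h(c) = C1 + C2*erf(c/4)


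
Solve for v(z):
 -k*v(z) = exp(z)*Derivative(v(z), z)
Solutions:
 v(z) = C1*exp(k*exp(-z))


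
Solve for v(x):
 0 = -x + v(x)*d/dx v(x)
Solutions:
 v(x) = -sqrt(C1 + x^2)
 v(x) = sqrt(C1 + x^2)


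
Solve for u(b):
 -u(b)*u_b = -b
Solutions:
 u(b) = -sqrt(C1 + b^2)
 u(b) = sqrt(C1 + b^2)


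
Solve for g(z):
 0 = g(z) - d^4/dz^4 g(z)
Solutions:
 g(z) = C1*exp(-z) + C2*exp(z) + C3*sin(z) + C4*cos(z)


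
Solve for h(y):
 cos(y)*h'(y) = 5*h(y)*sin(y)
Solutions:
 h(y) = C1/cos(y)^5


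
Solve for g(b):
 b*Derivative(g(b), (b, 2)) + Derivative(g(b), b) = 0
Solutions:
 g(b) = C1 + C2*log(b)


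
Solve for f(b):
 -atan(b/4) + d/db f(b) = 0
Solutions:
 f(b) = C1 + b*atan(b/4) - 2*log(b^2 + 16)


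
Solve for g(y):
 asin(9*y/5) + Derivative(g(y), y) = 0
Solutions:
 g(y) = C1 - y*asin(9*y/5) - sqrt(25 - 81*y^2)/9


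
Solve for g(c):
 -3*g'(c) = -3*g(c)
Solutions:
 g(c) = C1*exp(c)


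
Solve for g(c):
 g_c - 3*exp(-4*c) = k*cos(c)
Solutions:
 g(c) = C1 + k*sin(c) - 3*exp(-4*c)/4


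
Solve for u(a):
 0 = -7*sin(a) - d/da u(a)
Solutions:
 u(a) = C1 + 7*cos(a)


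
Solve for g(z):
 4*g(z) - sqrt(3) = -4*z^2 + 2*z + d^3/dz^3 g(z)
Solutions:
 g(z) = C3*exp(2^(2/3)*z) - z^2 + z/2 + (C1*sin(2^(2/3)*sqrt(3)*z/2) + C2*cos(2^(2/3)*sqrt(3)*z/2))*exp(-2^(2/3)*z/2) + sqrt(3)/4


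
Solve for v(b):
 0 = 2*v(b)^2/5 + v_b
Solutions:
 v(b) = 5/(C1 + 2*b)


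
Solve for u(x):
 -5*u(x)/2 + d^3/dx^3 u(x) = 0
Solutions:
 u(x) = C3*exp(2^(2/3)*5^(1/3)*x/2) + (C1*sin(2^(2/3)*sqrt(3)*5^(1/3)*x/4) + C2*cos(2^(2/3)*sqrt(3)*5^(1/3)*x/4))*exp(-2^(2/3)*5^(1/3)*x/4)


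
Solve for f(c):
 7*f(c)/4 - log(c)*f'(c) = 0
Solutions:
 f(c) = C1*exp(7*li(c)/4)


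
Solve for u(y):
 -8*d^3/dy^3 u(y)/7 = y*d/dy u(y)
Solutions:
 u(y) = C1 + Integral(C2*airyai(-7^(1/3)*y/2) + C3*airybi(-7^(1/3)*y/2), y)


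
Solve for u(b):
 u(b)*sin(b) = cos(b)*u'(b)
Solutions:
 u(b) = C1/cos(b)


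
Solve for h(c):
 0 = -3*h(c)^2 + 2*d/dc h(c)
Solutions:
 h(c) = -2/(C1 + 3*c)


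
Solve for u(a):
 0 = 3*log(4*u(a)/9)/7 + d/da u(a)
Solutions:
 7*Integral(1/(log(_y) - 2*log(3) + 2*log(2)), (_y, u(a)))/3 = C1 - a


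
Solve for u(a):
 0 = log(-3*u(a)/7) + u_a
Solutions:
 Integral(1/(log(-_y) - log(7) + log(3)), (_y, u(a))) = C1 - a


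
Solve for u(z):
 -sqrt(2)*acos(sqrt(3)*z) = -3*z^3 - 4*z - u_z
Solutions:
 u(z) = C1 - 3*z^4/4 - 2*z^2 + sqrt(2)*(z*acos(sqrt(3)*z) - sqrt(3)*sqrt(1 - 3*z^2)/3)


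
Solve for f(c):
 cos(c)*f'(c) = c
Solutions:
 f(c) = C1 + Integral(c/cos(c), c)


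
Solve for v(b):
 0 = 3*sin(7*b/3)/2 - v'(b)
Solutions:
 v(b) = C1 - 9*cos(7*b/3)/14


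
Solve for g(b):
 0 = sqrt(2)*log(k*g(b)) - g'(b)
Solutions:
 li(k*g(b))/k = C1 + sqrt(2)*b


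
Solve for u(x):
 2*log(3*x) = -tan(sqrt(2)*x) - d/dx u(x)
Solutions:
 u(x) = C1 - 2*x*log(x) - 2*x*log(3) + 2*x + sqrt(2)*log(cos(sqrt(2)*x))/2


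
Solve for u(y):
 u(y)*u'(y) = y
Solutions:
 u(y) = -sqrt(C1 + y^2)
 u(y) = sqrt(C1 + y^2)


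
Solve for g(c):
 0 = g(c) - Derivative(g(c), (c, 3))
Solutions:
 g(c) = C3*exp(c) + (C1*sin(sqrt(3)*c/2) + C2*cos(sqrt(3)*c/2))*exp(-c/2)


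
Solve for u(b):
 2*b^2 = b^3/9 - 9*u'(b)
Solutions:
 u(b) = C1 + b^4/324 - 2*b^3/27


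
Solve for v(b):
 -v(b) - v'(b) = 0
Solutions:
 v(b) = C1*exp(-b)


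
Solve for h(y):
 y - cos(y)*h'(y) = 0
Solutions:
 h(y) = C1 + Integral(y/cos(y), y)


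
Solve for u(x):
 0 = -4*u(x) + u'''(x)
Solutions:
 u(x) = C3*exp(2^(2/3)*x) + (C1*sin(2^(2/3)*sqrt(3)*x/2) + C2*cos(2^(2/3)*sqrt(3)*x/2))*exp(-2^(2/3)*x/2)


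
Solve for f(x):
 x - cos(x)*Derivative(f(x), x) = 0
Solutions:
 f(x) = C1 + Integral(x/cos(x), x)


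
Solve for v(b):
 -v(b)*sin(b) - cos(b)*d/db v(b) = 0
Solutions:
 v(b) = C1*cos(b)


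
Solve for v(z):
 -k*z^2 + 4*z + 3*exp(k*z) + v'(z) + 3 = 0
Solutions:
 v(z) = C1 + k*z^3/3 - 2*z^2 - 3*z - 3*exp(k*z)/k


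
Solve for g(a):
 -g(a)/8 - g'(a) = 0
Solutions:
 g(a) = C1*exp(-a/8)


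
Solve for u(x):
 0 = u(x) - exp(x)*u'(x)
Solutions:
 u(x) = C1*exp(-exp(-x))


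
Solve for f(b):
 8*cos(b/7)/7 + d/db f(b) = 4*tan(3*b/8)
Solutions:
 f(b) = C1 - 32*log(cos(3*b/8))/3 - 8*sin(b/7)


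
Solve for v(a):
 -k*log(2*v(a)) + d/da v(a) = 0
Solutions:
 Integral(1/(log(_y) + log(2)), (_y, v(a))) = C1 + a*k


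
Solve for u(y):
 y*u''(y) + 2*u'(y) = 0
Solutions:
 u(y) = C1 + C2/y


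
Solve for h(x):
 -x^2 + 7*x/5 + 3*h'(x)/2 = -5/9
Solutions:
 h(x) = C1 + 2*x^3/9 - 7*x^2/15 - 10*x/27


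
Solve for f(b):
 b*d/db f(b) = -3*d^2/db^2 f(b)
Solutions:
 f(b) = C1 + C2*erf(sqrt(6)*b/6)


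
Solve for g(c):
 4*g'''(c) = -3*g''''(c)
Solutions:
 g(c) = C1 + C2*c + C3*c^2 + C4*exp(-4*c/3)


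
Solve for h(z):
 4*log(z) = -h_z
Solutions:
 h(z) = C1 - 4*z*log(z) + 4*z


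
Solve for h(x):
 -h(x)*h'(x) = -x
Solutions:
 h(x) = -sqrt(C1 + x^2)
 h(x) = sqrt(C1 + x^2)


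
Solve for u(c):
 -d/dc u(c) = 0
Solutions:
 u(c) = C1


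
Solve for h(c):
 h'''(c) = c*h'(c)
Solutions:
 h(c) = C1 + Integral(C2*airyai(c) + C3*airybi(c), c)


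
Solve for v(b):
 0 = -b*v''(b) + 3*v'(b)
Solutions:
 v(b) = C1 + C2*b^4


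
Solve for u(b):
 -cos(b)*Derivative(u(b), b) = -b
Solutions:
 u(b) = C1 + Integral(b/cos(b), b)


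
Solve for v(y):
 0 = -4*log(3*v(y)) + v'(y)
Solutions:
 -Integral(1/(log(_y) + log(3)), (_y, v(y)))/4 = C1 - y


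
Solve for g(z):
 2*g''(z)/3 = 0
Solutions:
 g(z) = C1 + C2*z


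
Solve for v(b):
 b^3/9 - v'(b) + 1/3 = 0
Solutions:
 v(b) = C1 + b^4/36 + b/3


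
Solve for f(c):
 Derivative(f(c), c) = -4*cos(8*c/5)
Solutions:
 f(c) = C1 - 5*sin(8*c/5)/2


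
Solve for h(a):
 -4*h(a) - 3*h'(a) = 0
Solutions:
 h(a) = C1*exp(-4*a/3)


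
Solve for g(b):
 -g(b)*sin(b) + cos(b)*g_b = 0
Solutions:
 g(b) = C1/cos(b)


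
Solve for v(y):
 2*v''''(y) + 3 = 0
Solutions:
 v(y) = C1 + C2*y + C3*y^2 + C4*y^3 - y^4/16


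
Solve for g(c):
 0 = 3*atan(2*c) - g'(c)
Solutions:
 g(c) = C1 + 3*c*atan(2*c) - 3*log(4*c^2 + 1)/4


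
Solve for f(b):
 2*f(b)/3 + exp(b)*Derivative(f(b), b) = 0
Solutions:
 f(b) = C1*exp(2*exp(-b)/3)


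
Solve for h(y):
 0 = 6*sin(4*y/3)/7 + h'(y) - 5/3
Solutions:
 h(y) = C1 + 5*y/3 + 9*cos(4*y/3)/14


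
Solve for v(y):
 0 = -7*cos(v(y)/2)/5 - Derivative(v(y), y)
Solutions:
 7*y/5 - log(sin(v(y)/2) - 1) + log(sin(v(y)/2) + 1) = C1


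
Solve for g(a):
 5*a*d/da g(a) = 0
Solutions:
 g(a) = C1


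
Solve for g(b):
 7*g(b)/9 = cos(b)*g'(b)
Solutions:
 g(b) = C1*(sin(b) + 1)^(7/18)/(sin(b) - 1)^(7/18)


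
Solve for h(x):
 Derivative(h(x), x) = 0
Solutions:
 h(x) = C1


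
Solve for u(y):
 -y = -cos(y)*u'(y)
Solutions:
 u(y) = C1 + Integral(y/cos(y), y)


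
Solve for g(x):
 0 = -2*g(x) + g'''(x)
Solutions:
 g(x) = C3*exp(2^(1/3)*x) + (C1*sin(2^(1/3)*sqrt(3)*x/2) + C2*cos(2^(1/3)*sqrt(3)*x/2))*exp(-2^(1/3)*x/2)


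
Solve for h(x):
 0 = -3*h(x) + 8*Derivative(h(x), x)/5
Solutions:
 h(x) = C1*exp(15*x/8)


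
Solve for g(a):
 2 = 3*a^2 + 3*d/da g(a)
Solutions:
 g(a) = C1 - a^3/3 + 2*a/3


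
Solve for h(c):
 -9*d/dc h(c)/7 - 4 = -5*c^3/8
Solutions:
 h(c) = C1 + 35*c^4/288 - 28*c/9


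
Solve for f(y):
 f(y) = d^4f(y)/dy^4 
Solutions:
 f(y) = C1*exp(-y) + C2*exp(y) + C3*sin(y) + C4*cos(y)


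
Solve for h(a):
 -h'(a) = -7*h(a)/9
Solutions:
 h(a) = C1*exp(7*a/9)


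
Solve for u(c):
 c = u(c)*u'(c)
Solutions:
 u(c) = -sqrt(C1 + c^2)
 u(c) = sqrt(C1 + c^2)


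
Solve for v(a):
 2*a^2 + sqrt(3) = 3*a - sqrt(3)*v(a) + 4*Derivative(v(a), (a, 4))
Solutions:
 v(a) = C1*exp(-sqrt(2)*3^(1/8)*a/2) + C2*exp(sqrt(2)*3^(1/8)*a/2) + C3*sin(sqrt(2)*3^(1/8)*a/2) + C4*cos(sqrt(2)*3^(1/8)*a/2) - 2*sqrt(3)*a^2/3 + sqrt(3)*a - 1


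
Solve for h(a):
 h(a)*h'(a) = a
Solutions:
 h(a) = -sqrt(C1 + a^2)
 h(a) = sqrt(C1 + a^2)


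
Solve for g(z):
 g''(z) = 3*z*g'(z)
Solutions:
 g(z) = C1 + C2*erfi(sqrt(6)*z/2)


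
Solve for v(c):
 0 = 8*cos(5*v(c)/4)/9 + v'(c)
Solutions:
 8*c/9 - 2*log(sin(5*v(c)/4) - 1)/5 + 2*log(sin(5*v(c)/4) + 1)/5 = C1


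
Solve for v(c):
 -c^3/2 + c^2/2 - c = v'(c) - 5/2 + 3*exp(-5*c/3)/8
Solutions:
 v(c) = C1 - c^4/8 + c^3/6 - c^2/2 + 5*c/2 + 9*exp(-5*c/3)/40


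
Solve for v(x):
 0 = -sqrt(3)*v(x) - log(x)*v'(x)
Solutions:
 v(x) = C1*exp(-sqrt(3)*li(x))


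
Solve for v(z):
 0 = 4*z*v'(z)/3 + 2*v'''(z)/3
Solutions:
 v(z) = C1 + Integral(C2*airyai(-2^(1/3)*z) + C3*airybi(-2^(1/3)*z), z)


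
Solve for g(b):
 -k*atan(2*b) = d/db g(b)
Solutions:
 g(b) = C1 - k*(b*atan(2*b) - log(4*b^2 + 1)/4)


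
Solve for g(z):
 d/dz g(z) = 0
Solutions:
 g(z) = C1


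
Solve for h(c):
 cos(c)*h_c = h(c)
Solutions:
 h(c) = C1*sqrt(sin(c) + 1)/sqrt(sin(c) - 1)


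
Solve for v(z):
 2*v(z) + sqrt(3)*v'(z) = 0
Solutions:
 v(z) = C1*exp(-2*sqrt(3)*z/3)


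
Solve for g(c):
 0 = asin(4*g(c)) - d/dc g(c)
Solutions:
 Integral(1/asin(4*_y), (_y, g(c))) = C1 + c


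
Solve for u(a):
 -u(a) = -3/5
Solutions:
 u(a) = 3/5


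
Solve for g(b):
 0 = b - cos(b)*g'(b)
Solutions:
 g(b) = C1 + Integral(b/cos(b), b)


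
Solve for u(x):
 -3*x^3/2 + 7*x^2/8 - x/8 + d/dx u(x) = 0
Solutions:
 u(x) = C1 + 3*x^4/8 - 7*x^3/24 + x^2/16


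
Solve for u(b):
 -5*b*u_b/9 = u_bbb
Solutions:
 u(b) = C1 + Integral(C2*airyai(-15^(1/3)*b/3) + C3*airybi(-15^(1/3)*b/3), b)


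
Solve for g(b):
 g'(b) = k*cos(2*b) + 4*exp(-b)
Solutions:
 g(b) = C1 + k*sin(2*b)/2 - 4*exp(-b)


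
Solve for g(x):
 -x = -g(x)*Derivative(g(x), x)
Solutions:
 g(x) = -sqrt(C1 + x^2)
 g(x) = sqrt(C1 + x^2)


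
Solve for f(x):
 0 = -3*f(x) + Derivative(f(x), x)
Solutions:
 f(x) = C1*exp(3*x)


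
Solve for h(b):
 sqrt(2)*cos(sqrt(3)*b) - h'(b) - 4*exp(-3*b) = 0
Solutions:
 h(b) = C1 + sqrt(6)*sin(sqrt(3)*b)/3 + 4*exp(-3*b)/3


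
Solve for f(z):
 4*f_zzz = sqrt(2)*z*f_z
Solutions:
 f(z) = C1 + Integral(C2*airyai(sqrt(2)*z/2) + C3*airybi(sqrt(2)*z/2), z)


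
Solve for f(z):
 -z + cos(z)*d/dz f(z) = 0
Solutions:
 f(z) = C1 + Integral(z/cos(z), z)


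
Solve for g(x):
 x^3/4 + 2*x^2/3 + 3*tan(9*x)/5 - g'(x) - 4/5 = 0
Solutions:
 g(x) = C1 + x^4/16 + 2*x^3/9 - 4*x/5 - log(cos(9*x))/15


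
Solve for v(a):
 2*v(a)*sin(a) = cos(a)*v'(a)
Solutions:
 v(a) = C1/cos(a)^2


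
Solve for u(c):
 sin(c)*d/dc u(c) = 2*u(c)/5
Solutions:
 u(c) = C1*(cos(c) - 1)^(1/5)/(cos(c) + 1)^(1/5)


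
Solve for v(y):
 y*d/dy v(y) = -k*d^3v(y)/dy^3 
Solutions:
 v(y) = C1 + Integral(C2*airyai(y*(-1/k)^(1/3)) + C3*airybi(y*(-1/k)^(1/3)), y)


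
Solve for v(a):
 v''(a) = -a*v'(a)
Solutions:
 v(a) = C1 + C2*erf(sqrt(2)*a/2)


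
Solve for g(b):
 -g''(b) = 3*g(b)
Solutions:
 g(b) = C1*sin(sqrt(3)*b) + C2*cos(sqrt(3)*b)


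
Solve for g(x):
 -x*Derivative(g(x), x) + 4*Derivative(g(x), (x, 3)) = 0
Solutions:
 g(x) = C1 + Integral(C2*airyai(2^(1/3)*x/2) + C3*airybi(2^(1/3)*x/2), x)


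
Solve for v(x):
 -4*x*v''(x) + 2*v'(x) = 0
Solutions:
 v(x) = C1 + C2*x^(3/2)


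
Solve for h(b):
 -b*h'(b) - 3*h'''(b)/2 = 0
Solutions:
 h(b) = C1 + Integral(C2*airyai(-2^(1/3)*3^(2/3)*b/3) + C3*airybi(-2^(1/3)*3^(2/3)*b/3), b)


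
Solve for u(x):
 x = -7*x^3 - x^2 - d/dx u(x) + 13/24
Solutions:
 u(x) = C1 - 7*x^4/4 - x^3/3 - x^2/2 + 13*x/24


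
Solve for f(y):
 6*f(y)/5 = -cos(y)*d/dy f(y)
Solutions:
 f(y) = C1*(sin(y) - 1)^(3/5)/(sin(y) + 1)^(3/5)


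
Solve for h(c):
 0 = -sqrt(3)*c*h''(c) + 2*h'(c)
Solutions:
 h(c) = C1 + C2*c^(1 + 2*sqrt(3)/3)


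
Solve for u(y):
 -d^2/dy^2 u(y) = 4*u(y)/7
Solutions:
 u(y) = C1*sin(2*sqrt(7)*y/7) + C2*cos(2*sqrt(7)*y/7)


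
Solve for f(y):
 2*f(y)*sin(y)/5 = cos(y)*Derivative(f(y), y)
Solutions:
 f(y) = C1/cos(y)^(2/5)


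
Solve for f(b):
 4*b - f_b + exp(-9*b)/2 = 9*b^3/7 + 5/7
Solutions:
 f(b) = C1 - 9*b^4/28 + 2*b^2 - 5*b/7 - exp(-9*b)/18


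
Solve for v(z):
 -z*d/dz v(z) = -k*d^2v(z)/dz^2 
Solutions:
 v(z) = C1 + C2*erf(sqrt(2)*z*sqrt(-1/k)/2)/sqrt(-1/k)


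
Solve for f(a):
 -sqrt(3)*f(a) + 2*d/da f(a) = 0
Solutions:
 f(a) = C1*exp(sqrt(3)*a/2)


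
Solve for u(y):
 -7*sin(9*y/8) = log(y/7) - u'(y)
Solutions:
 u(y) = C1 + y*log(y) - y*log(7) - y - 56*cos(9*y/8)/9


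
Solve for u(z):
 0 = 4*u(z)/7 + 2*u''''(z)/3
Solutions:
 u(z) = (C1*sin(14^(3/4)*3^(1/4)*z/14) + C2*cos(14^(3/4)*3^(1/4)*z/14))*exp(-14^(3/4)*3^(1/4)*z/14) + (C3*sin(14^(3/4)*3^(1/4)*z/14) + C4*cos(14^(3/4)*3^(1/4)*z/14))*exp(14^(3/4)*3^(1/4)*z/14)


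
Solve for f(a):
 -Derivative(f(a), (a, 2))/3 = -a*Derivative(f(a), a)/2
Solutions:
 f(a) = C1 + C2*erfi(sqrt(3)*a/2)


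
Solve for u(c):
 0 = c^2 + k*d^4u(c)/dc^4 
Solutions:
 u(c) = C1 + C2*c + C3*c^2 + C4*c^3 - c^6/(360*k)


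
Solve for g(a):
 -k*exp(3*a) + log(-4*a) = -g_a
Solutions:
 g(a) = C1 - a*log(-a) + a*(1 - 2*log(2)) + k*exp(3*a)/3


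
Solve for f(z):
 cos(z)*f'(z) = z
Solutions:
 f(z) = C1 + Integral(z/cos(z), z)


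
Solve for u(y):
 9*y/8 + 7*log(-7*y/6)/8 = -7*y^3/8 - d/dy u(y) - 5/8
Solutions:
 u(y) = C1 - 7*y^4/32 - 9*y^2/16 - 7*y*log(-y)/8 + y*(-7*log(7) + 2 + 7*log(6))/8


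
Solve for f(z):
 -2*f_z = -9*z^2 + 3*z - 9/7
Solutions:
 f(z) = C1 + 3*z^3/2 - 3*z^2/4 + 9*z/14


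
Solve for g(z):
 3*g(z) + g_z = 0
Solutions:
 g(z) = C1*exp(-3*z)


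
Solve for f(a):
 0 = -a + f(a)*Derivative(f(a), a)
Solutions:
 f(a) = -sqrt(C1 + a^2)
 f(a) = sqrt(C1 + a^2)


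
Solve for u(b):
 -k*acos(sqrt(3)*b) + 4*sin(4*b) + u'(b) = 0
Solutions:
 u(b) = C1 + k*(b*acos(sqrt(3)*b) - sqrt(3)*sqrt(1 - 3*b^2)/3) + cos(4*b)


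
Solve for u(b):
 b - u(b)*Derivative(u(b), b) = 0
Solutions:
 u(b) = -sqrt(C1 + b^2)
 u(b) = sqrt(C1 + b^2)


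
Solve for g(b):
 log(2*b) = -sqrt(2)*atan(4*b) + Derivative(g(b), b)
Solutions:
 g(b) = C1 + b*log(b) - b + b*log(2) + sqrt(2)*(b*atan(4*b) - log(16*b^2 + 1)/8)


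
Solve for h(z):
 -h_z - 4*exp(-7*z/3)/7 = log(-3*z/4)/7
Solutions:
 h(z) = C1 - z*log(-z)/7 + z*(-log(3) + 1 + 2*log(2))/7 + 12*exp(-7*z/3)/49


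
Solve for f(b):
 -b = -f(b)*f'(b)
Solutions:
 f(b) = -sqrt(C1 + b^2)
 f(b) = sqrt(C1 + b^2)


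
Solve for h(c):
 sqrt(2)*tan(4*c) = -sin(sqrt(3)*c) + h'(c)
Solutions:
 h(c) = C1 - sqrt(2)*log(cos(4*c))/4 - sqrt(3)*cos(sqrt(3)*c)/3


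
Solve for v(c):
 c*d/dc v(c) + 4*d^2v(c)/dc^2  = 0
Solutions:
 v(c) = C1 + C2*erf(sqrt(2)*c/4)


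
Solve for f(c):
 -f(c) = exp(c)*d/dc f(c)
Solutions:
 f(c) = C1*exp(exp(-c))


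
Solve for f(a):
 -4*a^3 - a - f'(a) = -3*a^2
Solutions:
 f(a) = C1 - a^4 + a^3 - a^2/2


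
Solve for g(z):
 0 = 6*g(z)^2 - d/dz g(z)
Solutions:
 g(z) = -1/(C1 + 6*z)


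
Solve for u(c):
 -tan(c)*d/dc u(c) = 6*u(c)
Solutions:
 u(c) = C1/sin(c)^6


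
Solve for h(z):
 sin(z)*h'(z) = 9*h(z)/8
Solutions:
 h(z) = C1*(cos(z) - 1)^(9/16)/(cos(z) + 1)^(9/16)


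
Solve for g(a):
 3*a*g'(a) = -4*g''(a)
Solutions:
 g(a) = C1 + C2*erf(sqrt(6)*a/4)


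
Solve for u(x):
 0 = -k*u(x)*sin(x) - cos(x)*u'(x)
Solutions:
 u(x) = C1*exp(k*log(cos(x)))


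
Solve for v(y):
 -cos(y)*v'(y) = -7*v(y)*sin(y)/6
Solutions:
 v(y) = C1/cos(y)^(7/6)


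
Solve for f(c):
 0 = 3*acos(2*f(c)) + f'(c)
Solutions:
 Integral(1/acos(2*_y), (_y, f(c))) = C1 - 3*c


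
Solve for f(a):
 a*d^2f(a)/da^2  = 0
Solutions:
 f(a) = C1 + C2*a


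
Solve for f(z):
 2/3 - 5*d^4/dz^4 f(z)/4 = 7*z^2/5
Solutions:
 f(z) = C1 + C2*z + C3*z^2 + C4*z^3 - 7*z^6/2250 + z^4/45


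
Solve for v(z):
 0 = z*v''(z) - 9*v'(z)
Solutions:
 v(z) = C1 + C2*z^10


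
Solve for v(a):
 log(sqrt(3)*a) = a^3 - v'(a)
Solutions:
 v(a) = C1 + a^4/4 - a*log(a) - a*log(3)/2 + a


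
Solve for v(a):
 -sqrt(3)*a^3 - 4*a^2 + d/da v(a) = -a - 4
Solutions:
 v(a) = C1 + sqrt(3)*a^4/4 + 4*a^3/3 - a^2/2 - 4*a


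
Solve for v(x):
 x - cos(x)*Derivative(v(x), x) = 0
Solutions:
 v(x) = C1 + Integral(x/cos(x), x)


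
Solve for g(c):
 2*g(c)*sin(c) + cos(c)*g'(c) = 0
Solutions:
 g(c) = C1*cos(c)^2


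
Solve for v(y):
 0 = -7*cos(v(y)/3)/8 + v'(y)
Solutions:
 -7*y/8 - 3*log(sin(v(y)/3) - 1)/2 + 3*log(sin(v(y)/3) + 1)/2 = C1


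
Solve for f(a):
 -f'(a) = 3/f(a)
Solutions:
 f(a) = -sqrt(C1 - 6*a)
 f(a) = sqrt(C1 - 6*a)


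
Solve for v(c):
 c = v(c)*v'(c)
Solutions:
 v(c) = -sqrt(C1 + c^2)
 v(c) = sqrt(C1 + c^2)


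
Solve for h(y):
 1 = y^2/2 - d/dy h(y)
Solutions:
 h(y) = C1 + y^3/6 - y


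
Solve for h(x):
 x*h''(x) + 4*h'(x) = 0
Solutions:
 h(x) = C1 + C2/x^3


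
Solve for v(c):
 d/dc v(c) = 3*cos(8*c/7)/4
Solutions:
 v(c) = C1 + 21*sin(8*c/7)/32


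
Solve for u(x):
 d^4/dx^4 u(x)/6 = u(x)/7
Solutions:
 u(x) = C1*exp(-6^(1/4)*7^(3/4)*x/7) + C2*exp(6^(1/4)*7^(3/4)*x/7) + C3*sin(6^(1/4)*7^(3/4)*x/7) + C4*cos(6^(1/4)*7^(3/4)*x/7)


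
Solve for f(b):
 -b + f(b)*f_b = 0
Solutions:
 f(b) = -sqrt(C1 + b^2)
 f(b) = sqrt(C1 + b^2)


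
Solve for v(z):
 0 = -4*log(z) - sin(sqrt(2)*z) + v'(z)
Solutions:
 v(z) = C1 + 4*z*log(z) - 4*z - sqrt(2)*cos(sqrt(2)*z)/2


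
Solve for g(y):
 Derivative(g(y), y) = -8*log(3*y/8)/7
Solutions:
 g(y) = C1 - 8*y*log(y)/7 - 8*y*log(3)/7 + 8*y/7 + 24*y*log(2)/7


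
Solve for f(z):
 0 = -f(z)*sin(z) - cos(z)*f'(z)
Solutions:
 f(z) = C1*cos(z)


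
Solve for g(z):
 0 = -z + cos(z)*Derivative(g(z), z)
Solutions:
 g(z) = C1 + Integral(z/cos(z), z)


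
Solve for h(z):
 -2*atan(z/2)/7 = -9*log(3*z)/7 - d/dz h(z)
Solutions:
 h(z) = C1 - 9*z*log(z)/7 + 2*z*atan(z/2)/7 - 9*z*log(3)/7 + 9*z/7 - 2*log(z^2 + 4)/7


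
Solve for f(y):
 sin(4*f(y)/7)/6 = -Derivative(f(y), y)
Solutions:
 y/6 + 7*log(cos(4*f(y)/7) - 1)/8 - 7*log(cos(4*f(y)/7) + 1)/8 = C1


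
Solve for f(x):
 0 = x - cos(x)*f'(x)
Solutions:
 f(x) = C1 + Integral(x/cos(x), x)


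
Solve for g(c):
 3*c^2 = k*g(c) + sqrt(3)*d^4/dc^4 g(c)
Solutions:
 g(c) = C1*exp(-3^(7/8)*c*(-k)^(1/4)/3) + C2*exp(3^(7/8)*c*(-k)^(1/4)/3) + C3*exp(-3^(7/8)*I*c*(-k)^(1/4)/3) + C4*exp(3^(7/8)*I*c*(-k)^(1/4)/3) + 3*c^2/k


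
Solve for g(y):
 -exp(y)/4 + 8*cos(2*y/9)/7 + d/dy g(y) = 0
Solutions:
 g(y) = C1 + exp(y)/4 - 36*sin(2*y/9)/7


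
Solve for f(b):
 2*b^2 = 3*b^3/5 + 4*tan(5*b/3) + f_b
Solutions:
 f(b) = C1 - 3*b^4/20 + 2*b^3/3 + 12*log(cos(5*b/3))/5


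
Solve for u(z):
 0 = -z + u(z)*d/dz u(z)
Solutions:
 u(z) = -sqrt(C1 + z^2)
 u(z) = sqrt(C1 + z^2)


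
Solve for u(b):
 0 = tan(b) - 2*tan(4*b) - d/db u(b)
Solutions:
 u(b) = C1 - log(cos(b)) + log(cos(4*b))/2


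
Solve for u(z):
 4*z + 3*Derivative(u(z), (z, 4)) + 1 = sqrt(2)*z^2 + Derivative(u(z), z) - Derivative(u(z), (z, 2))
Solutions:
 u(z) = C1 + C2*exp(-2^(1/3)*z*(-2/(9 + sqrt(85))^(1/3) + 2^(1/3)*(9 + sqrt(85))^(1/3))/12)*sin(2^(1/3)*sqrt(3)*z*(2/(9 + sqrt(85))^(1/3) + 2^(1/3)*(9 + sqrt(85))^(1/3))/12) + C3*exp(-2^(1/3)*z*(-2/(9 + sqrt(85))^(1/3) + 2^(1/3)*(9 + sqrt(85))^(1/3))/12)*cos(2^(1/3)*sqrt(3)*z*(2/(9 + sqrt(85))^(1/3) + 2^(1/3)*(9 + sqrt(85))^(1/3))/12) + C4*exp(2^(1/3)*z*(-2/(9 + sqrt(85))^(1/3) + 2^(1/3)*(9 + sqrt(85))^(1/3))/6) - sqrt(2)*z^3/3 - sqrt(2)*z^2 + 2*z^2 - 2*sqrt(2)*z + 5*z


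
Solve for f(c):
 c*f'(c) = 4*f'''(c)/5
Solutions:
 f(c) = C1 + Integral(C2*airyai(10^(1/3)*c/2) + C3*airybi(10^(1/3)*c/2), c)


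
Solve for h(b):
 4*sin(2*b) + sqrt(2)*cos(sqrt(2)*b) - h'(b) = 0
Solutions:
 h(b) = C1 + sin(sqrt(2)*b) - 2*cos(2*b)


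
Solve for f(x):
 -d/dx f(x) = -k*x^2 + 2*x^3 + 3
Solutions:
 f(x) = C1 + k*x^3/3 - x^4/2 - 3*x


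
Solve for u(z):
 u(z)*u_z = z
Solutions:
 u(z) = -sqrt(C1 + z^2)
 u(z) = sqrt(C1 + z^2)


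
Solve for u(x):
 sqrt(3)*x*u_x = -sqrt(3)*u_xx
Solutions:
 u(x) = C1 + C2*erf(sqrt(2)*x/2)


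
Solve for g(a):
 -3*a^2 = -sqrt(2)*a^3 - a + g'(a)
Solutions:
 g(a) = C1 + sqrt(2)*a^4/4 - a^3 + a^2/2


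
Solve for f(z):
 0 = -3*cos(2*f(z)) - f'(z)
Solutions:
 f(z) = -asin((C1 + exp(12*z))/(C1 - exp(12*z)))/2 + pi/2
 f(z) = asin((C1 + exp(12*z))/(C1 - exp(12*z)))/2


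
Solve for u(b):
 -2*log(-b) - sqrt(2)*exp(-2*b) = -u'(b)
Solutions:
 u(b) = C1 + 2*b*log(-b) - 2*b - sqrt(2)*exp(-2*b)/2


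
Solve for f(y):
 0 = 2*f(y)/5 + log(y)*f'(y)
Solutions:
 f(y) = C1*exp(-2*li(y)/5)


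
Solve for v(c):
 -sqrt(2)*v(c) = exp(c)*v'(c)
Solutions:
 v(c) = C1*exp(sqrt(2)*exp(-c))


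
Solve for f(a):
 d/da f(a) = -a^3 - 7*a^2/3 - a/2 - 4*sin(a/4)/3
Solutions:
 f(a) = C1 - a^4/4 - 7*a^3/9 - a^2/4 + 16*cos(a/4)/3


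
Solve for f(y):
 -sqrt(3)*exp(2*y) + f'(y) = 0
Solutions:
 f(y) = C1 + sqrt(3)*exp(2*y)/2


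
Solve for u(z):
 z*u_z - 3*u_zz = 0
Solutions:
 u(z) = C1 + C2*erfi(sqrt(6)*z/6)


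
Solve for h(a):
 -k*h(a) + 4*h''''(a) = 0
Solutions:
 h(a) = C1*exp(-sqrt(2)*a*k^(1/4)/2) + C2*exp(sqrt(2)*a*k^(1/4)/2) + C3*exp(-sqrt(2)*I*a*k^(1/4)/2) + C4*exp(sqrt(2)*I*a*k^(1/4)/2)


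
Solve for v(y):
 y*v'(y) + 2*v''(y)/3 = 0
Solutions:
 v(y) = C1 + C2*erf(sqrt(3)*y/2)


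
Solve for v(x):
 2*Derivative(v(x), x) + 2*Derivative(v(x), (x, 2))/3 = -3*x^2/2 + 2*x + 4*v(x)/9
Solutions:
 v(x) = C1*exp(x*(-9 + sqrt(105))/6) + C2*exp(-x*(9 + sqrt(105))/6) + 27*x^2/8 + 207*x/8 + 2025/16


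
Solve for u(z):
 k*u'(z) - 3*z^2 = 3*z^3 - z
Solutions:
 u(z) = C1 + 3*z^4/(4*k) + z^3/k - z^2/(2*k)


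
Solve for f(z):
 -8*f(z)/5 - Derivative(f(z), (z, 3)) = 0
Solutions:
 f(z) = C3*exp(-2*5^(2/3)*z/5) + (C1*sin(sqrt(3)*5^(2/3)*z/5) + C2*cos(sqrt(3)*5^(2/3)*z/5))*exp(5^(2/3)*z/5)


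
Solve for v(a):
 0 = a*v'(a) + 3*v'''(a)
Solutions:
 v(a) = C1 + Integral(C2*airyai(-3^(2/3)*a/3) + C3*airybi(-3^(2/3)*a/3), a)


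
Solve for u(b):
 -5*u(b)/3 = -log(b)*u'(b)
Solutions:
 u(b) = C1*exp(5*li(b)/3)


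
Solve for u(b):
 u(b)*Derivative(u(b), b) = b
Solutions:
 u(b) = -sqrt(C1 + b^2)
 u(b) = sqrt(C1 + b^2)


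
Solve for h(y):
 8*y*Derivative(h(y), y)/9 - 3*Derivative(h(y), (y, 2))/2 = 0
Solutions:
 h(y) = C1 + C2*erfi(2*sqrt(6)*y/9)


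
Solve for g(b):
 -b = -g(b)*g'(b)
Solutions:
 g(b) = -sqrt(C1 + b^2)
 g(b) = sqrt(C1 + b^2)


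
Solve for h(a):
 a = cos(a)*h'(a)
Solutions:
 h(a) = C1 + Integral(a/cos(a), a)


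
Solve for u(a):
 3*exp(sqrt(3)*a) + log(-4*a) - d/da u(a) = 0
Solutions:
 u(a) = C1 + a*log(-a) + a*(-1 + 2*log(2)) + sqrt(3)*exp(sqrt(3)*a)


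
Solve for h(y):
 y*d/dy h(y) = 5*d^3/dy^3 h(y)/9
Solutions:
 h(y) = C1 + Integral(C2*airyai(15^(2/3)*y/5) + C3*airybi(15^(2/3)*y/5), y)


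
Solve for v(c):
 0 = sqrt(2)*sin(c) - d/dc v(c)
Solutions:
 v(c) = C1 - sqrt(2)*cos(c)


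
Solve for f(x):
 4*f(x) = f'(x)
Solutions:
 f(x) = C1*exp(4*x)


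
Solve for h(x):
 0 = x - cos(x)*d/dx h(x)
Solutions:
 h(x) = C1 + Integral(x/cos(x), x)


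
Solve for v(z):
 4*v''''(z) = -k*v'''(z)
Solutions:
 v(z) = C1 + C2*z + C3*z^2 + C4*exp(-k*z/4)


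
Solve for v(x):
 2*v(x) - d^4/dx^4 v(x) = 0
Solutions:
 v(x) = C1*exp(-2^(1/4)*x) + C2*exp(2^(1/4)*x) + C3*sin(2^(1/4)*x) + C4*cos(2^(1/4)*x)


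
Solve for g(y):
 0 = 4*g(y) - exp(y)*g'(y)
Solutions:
 g(y) = C1*exp(-4*exp(-y))


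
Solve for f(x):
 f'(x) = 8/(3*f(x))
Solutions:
 f(x) = -sqrt(C1 + 48*x)/3
 f(x) = sqrt(C1 + 48*x)/3
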